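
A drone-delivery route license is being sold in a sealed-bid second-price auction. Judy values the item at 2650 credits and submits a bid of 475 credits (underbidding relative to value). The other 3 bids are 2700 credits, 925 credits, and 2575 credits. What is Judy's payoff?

0 credits

Highest competing bid: 2700 credits.
Judy's bid 475 credits is not the highest, so Judy loses, pays nothing, and earns zero payoff.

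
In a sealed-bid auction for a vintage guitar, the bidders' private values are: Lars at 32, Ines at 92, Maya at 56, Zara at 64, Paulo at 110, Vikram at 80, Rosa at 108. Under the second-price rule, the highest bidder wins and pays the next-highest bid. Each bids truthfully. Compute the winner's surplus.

Winner's surplus: 2.

Bids in descending order: Paulo 110; Rosa 108; Ines 92; Vikram 80; Zara 64; Maya 56; Lars 32.
Paulo wins with the top bid and pays the second-highest, 108.
Surplus = 110 − 108 = 2.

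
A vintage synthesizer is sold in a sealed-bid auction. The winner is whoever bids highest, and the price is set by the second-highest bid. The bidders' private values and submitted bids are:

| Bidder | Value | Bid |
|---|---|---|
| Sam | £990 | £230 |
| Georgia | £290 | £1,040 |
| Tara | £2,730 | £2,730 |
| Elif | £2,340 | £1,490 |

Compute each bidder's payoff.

Sorted high to low: Tara £2,730 > Elif £1,490 > Georgia £1,040 > Sam £230.
Tara has the top bid and wins; the price is the second-highest bid, £1,490.
Tara's payoff = £2,730 − £1,490 = £1,240. All other bidders lose, so their payoff is 0.

Payoffs: Sam £0, Georgia £0, Tara £1,240, Elif £0.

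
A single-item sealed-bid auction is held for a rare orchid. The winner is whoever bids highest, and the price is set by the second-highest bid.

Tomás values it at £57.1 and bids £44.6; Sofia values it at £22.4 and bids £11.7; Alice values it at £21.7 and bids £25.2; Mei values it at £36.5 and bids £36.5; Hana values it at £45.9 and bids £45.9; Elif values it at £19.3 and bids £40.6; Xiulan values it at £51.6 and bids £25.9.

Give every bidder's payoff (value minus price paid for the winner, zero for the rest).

Ranking the bids: Hana £45.9; Tomás £44.6; Elif £40.6; Mei £36.5; Xiulan £25.9; Alice £25.2; Sofia £11.7.
Hana has the top bid and wins; the price is the second-highest bid, £44.6.
Hana's payoff = £45.9 − £44.6 = £1.3. All other bidders lose, so their payoff is 0.

Tomás £0.0, Sofia £0.0, Alice £0.0, Mei £0.0, Hana £1.3, Elif £0.0, Xiulan £0.0.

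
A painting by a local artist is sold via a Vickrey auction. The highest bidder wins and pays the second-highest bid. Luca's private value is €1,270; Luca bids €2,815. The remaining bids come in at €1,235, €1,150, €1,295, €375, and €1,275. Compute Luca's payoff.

Highest competing bid: €1,295.
Luca's bid €2,815 is the highest overall, so Luca wins and pays the second-highest bid, €1,295.
Payoff = value − price = €1,270 − €1,295 = -€25.
Overbidding won the item at a price above value — truthful bidding would have avoided this loss.

Payoff = -€25.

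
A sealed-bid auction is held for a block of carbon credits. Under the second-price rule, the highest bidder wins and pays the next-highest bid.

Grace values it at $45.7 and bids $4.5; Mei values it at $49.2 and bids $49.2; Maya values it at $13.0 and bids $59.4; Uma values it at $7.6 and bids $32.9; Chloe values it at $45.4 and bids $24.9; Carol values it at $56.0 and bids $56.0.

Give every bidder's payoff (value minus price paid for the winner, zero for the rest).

Ranking the bids: Maya $59.4; Carol $56.0; Mei $49.2; Uma $32.9; Chloe $24.9; Grace $4.5.
Maya has the top bid and wins; the price is the second-highest bid, $56.0.
Maya's payoff = $13.0 − $56.0 = -$43.0. All other bidders lose, so their payoff is 0.

Grace $0.0, Mei $0.0, Maya -$43.0, Uma $0.0, Chloe $0.0, Carol $0.0.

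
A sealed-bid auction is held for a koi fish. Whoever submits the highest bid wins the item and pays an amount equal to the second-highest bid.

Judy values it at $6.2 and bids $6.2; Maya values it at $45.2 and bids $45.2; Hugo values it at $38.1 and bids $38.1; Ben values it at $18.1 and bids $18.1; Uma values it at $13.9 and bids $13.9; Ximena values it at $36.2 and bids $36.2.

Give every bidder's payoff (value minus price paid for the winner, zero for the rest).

Ordered from highest: Maya $45.2, then Hugo $38.1, then Ximena $36.2, then Ben $18.1, then Uma $13.9, then Judy $6.2.
Maya has the top bid and wins; the price is the second-highest bid, $38.1.
Maya's payoff = $45.2 − $38.1 = $7.1. All other bidders lose, so their payoff is 0.

Judy $0.0, Maya $7.1, Hugo $0.0, Ben $0.0, Uma $0.0, Ximena $0.0.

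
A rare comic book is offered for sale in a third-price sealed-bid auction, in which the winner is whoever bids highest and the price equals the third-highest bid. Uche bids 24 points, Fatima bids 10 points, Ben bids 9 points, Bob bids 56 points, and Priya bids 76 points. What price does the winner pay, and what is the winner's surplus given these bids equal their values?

Price 24 points; surplus 52 points.

Sorted high to low: Priya 76 points, then Bob 56 points, then Uche 24 points, then Fatima 10 points, then Ben 9 points.
Priya is the highest bidder, so Priya wins.
Under the third-price rule, the price is the third-highest bid: 24 points.
Surplus = 76 points − 24 points = 52 points.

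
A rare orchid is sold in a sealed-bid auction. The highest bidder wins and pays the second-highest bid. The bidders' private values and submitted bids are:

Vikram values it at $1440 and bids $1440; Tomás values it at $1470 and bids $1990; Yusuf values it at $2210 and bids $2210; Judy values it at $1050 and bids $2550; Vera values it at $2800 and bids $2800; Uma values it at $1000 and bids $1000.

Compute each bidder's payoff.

Payoffs: Vikram $0, Tomás $0, Yusuf $0, Judy $0, Vera $250, Uma $0.

Bids in descending order: Vera $2800; Judy $2550; Yusuf $2210; Tomás $1990; Vikram $1440; Uma $1000.
Vera has the top bid and wins; the price is the second-highest bid, $2550.
Vera's payoff = $2800 − $2550 = $250. All other bidders lose, so their payoff is 0.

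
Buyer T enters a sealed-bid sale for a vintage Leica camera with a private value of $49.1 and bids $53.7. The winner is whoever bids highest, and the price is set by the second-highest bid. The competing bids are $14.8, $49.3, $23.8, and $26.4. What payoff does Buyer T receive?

Payoff = -$0.2.

Highest competing bid: $49.3.
Buyer T's bid $53.7 is the highest overall, so Buyer T wins and pays the second-highest bid, $49.3.
Payoff = value − price = $49.1 − $49.3 = -$0.2.
Overbidding won the item at a price above value — truthful bidding would have avoided this loss.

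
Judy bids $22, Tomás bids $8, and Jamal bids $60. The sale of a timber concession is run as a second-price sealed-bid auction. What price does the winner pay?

Ranking the bids: Jamal $60; Judy $22; Tomás $8.
Jamal has the highest bid, so Jamal wins.
The second-highest bid is $22, so that is what Jamal pays.

The winner pays $22.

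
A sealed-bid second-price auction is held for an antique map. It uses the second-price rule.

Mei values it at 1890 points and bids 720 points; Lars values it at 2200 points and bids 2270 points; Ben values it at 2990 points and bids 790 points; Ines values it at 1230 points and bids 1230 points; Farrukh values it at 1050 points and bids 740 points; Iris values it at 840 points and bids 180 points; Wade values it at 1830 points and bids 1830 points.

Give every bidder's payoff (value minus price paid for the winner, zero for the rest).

Ranking the bids: Lars 2270 points, then Wade 1830 points, then Ines 1230 points, then Ben 790 points, then Farrukh 740 points, then Mei 720 points, then Iris 180 points.
Lars has the top bid and wins; the price is the second-highest bid, 1830 points.
Lars's payoff = 2200 points − 1830 points = 370 points. All other bidders lose, so their payoff is 0.

Payoffs: Mei 0 points, Lars 370 points, Ben 0 points, Ines 0 points, Farrukh 0 points, Iris 0 points, Wade 0 points.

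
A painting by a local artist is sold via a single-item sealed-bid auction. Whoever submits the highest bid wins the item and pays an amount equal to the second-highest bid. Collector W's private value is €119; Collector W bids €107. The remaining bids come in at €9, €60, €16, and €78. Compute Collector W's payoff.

Highest competing bid: €78.
Collector W's bid €107 is the highest overall, so Collector W wins and pays the second-highest bid, €78.
Payoff = value − price = €119 − €78 = €41.

Payoff = €41.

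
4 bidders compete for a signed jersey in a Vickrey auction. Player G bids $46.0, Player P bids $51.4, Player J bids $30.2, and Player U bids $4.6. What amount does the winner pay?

The winner pays $46.0.

Ranking the bids: Player P $51.4; Player G $46.0; Player J $30.2; Player U $4.6.
Player P has the highest bid, so Player P wins.
The second-highest bid is $46.0, so that is what Player P pays.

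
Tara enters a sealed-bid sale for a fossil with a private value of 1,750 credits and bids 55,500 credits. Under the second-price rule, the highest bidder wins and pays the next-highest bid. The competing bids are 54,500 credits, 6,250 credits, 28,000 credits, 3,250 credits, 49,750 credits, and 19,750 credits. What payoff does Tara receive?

Highest competing bid: 54,500 credits.
Tara's bid 55,500 credits is the highest overall, so Tara wins and pays the second-highest bid, 54,500 credits.
Payoff = value − price = 1,750 credits − 54,500 credits = -52,750 credits.
Overbidding won the item at a price above value — truthful bidding would have avoided this loss.

Tara's payoff: -52,750 credits.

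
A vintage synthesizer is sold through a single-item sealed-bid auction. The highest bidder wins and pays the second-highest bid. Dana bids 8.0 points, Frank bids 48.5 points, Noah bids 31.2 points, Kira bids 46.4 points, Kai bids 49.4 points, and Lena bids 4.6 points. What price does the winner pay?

Bids in descending order: Kai 49.4 points > Frank 48.5 points > Kira 46.4 points > Noah 31.2 points > Dana 8.0 points > Lena 4.6 points.
Kai has the highest bid, so Kai wins.
The second-highest bid is 48.5 points, so that is what Kai pays.

Price paid: 48.5 points.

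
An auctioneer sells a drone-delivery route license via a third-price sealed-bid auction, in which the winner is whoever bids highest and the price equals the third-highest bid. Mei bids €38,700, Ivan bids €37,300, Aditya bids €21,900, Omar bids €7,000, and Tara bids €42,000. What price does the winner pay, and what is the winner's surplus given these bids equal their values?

Bids in descending order: Tara €42,000 > Mei €38,700 > Ivan €37,300 > Aditya €21,900 > Omar €7,000.
Tara is the highest bidder, so Tara wins.
Under the third-price rule, the price is the third-highest bid: €37,300.
Surplus = €42,000 − €37,300 = €4,700.

Price €37,300; surplus €4,700.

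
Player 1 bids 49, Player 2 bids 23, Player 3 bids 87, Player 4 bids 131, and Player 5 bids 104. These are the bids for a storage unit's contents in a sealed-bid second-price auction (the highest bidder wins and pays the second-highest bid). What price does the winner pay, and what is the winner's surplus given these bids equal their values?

Price 104; surplus 27.

Ranking the bids: Player 4 131; Player 5 104; Player 3 87; Player 1 49; Player 2 23.
Player 4 is the highest bidder, so Player 4 wins.
Under the second-price rule, the price is the second-highest bid: 104.
Surplus = 131 − 104 = 27.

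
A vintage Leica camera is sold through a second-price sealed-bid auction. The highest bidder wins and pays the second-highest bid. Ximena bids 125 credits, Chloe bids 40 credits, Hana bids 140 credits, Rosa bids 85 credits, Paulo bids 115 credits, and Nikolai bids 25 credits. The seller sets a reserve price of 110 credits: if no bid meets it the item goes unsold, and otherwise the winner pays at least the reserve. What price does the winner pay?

125 credits

Ranking the bids: Hana 140 credits, then Ximena 125 credits, then Paulo 115 credits, then Rosa 85 credits, then Chloe 40 credits, then Nikolai 25 credits.
Hana has the highest bid, so Hana wins.
The second-highest bid is 125 credits, which exceeds the reserve, so that sets the price.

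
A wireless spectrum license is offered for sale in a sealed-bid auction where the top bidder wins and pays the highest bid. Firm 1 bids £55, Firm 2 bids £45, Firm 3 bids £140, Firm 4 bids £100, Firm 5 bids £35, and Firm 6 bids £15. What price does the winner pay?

Bids in descending order: Firm 3 £140, then Firm 4 £100, then Firm 1 £55, then Firm 2 £45, then Firm 5 £35, then Firm 6 £15.
Firm 3 is the highest bidder, so Firm 3 wins.
Under the first-price rule, the price is the highest bid: £140.

Price paid: £140.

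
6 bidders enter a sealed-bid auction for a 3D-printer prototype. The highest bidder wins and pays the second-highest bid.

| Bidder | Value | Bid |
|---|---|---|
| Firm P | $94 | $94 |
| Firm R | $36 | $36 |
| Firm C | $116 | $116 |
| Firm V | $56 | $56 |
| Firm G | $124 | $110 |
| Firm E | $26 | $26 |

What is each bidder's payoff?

Ranking the bids: Firm C $116 > Firm G $110 > Firm P $94 > Firm V $56 > Firm R $36 > Firm E $26.
Firm C has the top bid and wins; the price is the second-highest bid, $110.
Firm C's payoff = $116 − $110 = $6. All other bidders lose, so their payoff is 0.

Payoffs: Firm P $0, Firm R $0, Firm C $6, Firm V $0, Firm G $0, Firm E $0.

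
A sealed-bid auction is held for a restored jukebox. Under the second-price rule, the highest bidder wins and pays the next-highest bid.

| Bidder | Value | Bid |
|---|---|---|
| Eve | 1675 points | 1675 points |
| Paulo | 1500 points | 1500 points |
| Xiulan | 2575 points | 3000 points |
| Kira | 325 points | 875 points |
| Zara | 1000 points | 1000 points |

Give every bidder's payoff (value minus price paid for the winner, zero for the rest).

Payoffs: Eve 0 points, Paulo 0 points, Xiulan 900 points, Kira 0 points, Zara 0 points.

Ordered from highest: Xiulan 3000 points; Eve 1675 points; Paulo 1500 points; Zara 1000 points; Kira 875 points.
Xiulan has the top bid and wins; the price is the second-highest bid, 1675 points.
Xiulan's payoff = 2575 points − 1675 points = 900 points. All other bidders lose, so their payoff is 0.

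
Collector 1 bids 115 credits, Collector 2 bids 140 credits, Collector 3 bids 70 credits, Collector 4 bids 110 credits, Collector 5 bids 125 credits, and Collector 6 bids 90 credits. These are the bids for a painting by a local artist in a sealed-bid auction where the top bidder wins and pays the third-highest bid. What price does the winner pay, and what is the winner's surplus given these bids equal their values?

Price 115 credits; surplus 25 credits.

Ordered from highest: Collector 2 140 credits > Collector 5 125 credits > Collector 1 115 credits > Collector 4 110 credits > Collector 6 90 credits > Collector 3 70 credits.
Collector 2 is the highest bidder, so Collector 2 wins.
Under the third-price rule, the price is the third-highest bid: 115 credits.
Surplus = 140 credits − 115 credits = 25 credits.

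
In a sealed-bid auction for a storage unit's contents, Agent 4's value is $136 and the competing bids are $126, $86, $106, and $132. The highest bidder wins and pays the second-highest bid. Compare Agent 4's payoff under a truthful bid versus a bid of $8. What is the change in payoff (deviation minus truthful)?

The highest competing bid is $132.
Bidding truthfully at $136: Agent 4 has the top bid, wins, and pays the second-highest bid $132. Payoff = $136 − $132 = $4.
Bidding $8: the top bid is $132 (a rival), so Agent 4 loses. Payoff = $0.
Change = $0 − $4 = -$4.

Payoff change: -$4.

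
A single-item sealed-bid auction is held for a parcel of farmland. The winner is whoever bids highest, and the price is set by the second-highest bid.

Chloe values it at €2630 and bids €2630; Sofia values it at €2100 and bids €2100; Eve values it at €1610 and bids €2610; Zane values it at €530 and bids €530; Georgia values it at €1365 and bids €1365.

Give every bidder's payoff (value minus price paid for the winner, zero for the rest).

Ranking the bids: Chloe €2630, then Eve €2610, then Sofia €2100, then Georgia €1365, then Zane €530.
Chloe has the top bid and wins; the price is the second-highest bid, €2610.
Chloe's payoff = €2630 − €2610 = €20. All other bidders lose, so their payoff is 0.

Chloe €20, Sofia €0, Eve €0, Zane €0, Georgia €0.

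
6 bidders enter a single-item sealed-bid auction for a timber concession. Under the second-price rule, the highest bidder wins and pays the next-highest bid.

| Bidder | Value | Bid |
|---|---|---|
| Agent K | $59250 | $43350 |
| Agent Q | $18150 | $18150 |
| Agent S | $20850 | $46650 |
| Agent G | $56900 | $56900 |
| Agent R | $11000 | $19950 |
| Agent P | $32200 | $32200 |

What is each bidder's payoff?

Payoffs: Agent K $0, Agent Q $0, Agent S $0, Agent G $10250, Agent R $0, Agent P $0.

Ranking the bids: Agent G $56900 > Agent S $46650 > Agent K $43350 > Agent P $32200 > Agent R $19950 > Agent Q $18150.
Agent G has the top bid and wins; the price is the second-highest bid, $46650.
Agent G's payoff = $56900 − $46650 = $10250. All other bidders lose, so their payoff is 0.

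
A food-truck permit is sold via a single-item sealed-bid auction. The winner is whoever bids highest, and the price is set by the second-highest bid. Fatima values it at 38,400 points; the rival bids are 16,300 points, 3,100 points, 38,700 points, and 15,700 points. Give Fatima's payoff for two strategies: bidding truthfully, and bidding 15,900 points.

The highest competing bid is 38,700 points.
Bidding truthfully at 38,400 points: the top bid is 38,700 points (a rival), so Fatima loses. Payoff = 0 points.
Bidding 15,900 points: the top bid is 38,700 points (a rival), so Fatima loses. Payoff = 0 points.
The bid only affects whether you win, not the price — here both bids land on the same side of the top rival bid, so the deviation is payoff-neutral.

Truthful: 0 points; alternative: 0 points.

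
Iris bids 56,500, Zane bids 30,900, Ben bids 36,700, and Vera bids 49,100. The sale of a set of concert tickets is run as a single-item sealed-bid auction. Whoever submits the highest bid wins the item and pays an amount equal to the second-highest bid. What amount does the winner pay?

Price paid: 49,100.

Sorted high to low: Iris 56,500, then Vera 49,100, then Ben 36,700, then Zane 30,900.
Iris has the highest bid, so Iris wins.
The second-highest bid is 49,100, so that is what Iris pays.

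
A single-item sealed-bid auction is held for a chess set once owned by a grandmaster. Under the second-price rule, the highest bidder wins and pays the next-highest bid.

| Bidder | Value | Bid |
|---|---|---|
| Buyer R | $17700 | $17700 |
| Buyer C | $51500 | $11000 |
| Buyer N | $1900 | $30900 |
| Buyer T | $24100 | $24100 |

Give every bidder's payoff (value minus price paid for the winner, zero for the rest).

Buyer R $0, Buyer C $0, Buyer N -$22200, Buyer T $0.

Bids in descending order: Buyer N $30900; Buyer T $24100; Buyer R $17700; Buyer C $11000.
Buyer N has the top bid and wins; the price is the second-highest bid, $24100.
Buyer N's payoff = $1900 − $24100 = -$22200. All other bidders lose, so their payoff is 0.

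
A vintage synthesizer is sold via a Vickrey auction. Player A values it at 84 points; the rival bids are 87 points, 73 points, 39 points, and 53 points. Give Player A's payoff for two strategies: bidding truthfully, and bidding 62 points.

The highest competing bid is 87 points.
Bidding truthfully at 84 points: the top bid is 87 points (a rival), so Player A loses. Payoff = 0 points.
Bidding 62 points: the top bid is 87 points (a rival), so Player A loses. Payoff = 0 points.

(a) 0 points  (b) 0 points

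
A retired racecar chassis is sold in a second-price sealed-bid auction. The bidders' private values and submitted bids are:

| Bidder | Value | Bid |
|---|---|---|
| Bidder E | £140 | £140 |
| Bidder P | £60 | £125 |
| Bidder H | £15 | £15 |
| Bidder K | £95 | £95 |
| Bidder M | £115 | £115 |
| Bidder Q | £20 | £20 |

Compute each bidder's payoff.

Ranking the bids: Bidder E £140; Bidder P £125; Bidder M £115; Bidder K £95; Bidder Q £20; Bidder H £15.
Bidder E has the top bid and wins; the price is the second-highest bid, £125.
Bidder E's payoff = £140 − £125 = £15. All other bidders lose, so their payoff is 0.

Payoffs: Bidder E £15, Bidder P £0, Bidder H £0, Bidder K £0, Bidder M £0, Bidder Q £0.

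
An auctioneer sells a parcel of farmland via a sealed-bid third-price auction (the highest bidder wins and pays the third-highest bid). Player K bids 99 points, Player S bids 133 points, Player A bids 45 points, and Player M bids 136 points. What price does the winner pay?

Ranking the bids: Player M 136 points > Player S 133 points > Player K 99 points > Player A 45 points.
Player M is the highest bidder, so Player M wins.
Under the third-price rule, the price is the third-highest bid: 99 points.

99 points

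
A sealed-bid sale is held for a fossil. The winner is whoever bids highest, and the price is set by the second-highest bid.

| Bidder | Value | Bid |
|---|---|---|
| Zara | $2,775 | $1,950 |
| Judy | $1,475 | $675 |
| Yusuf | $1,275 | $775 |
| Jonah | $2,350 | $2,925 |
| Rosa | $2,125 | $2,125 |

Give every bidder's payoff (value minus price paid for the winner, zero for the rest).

Zara $0, Judy $0, Yusuf $0, Jonah $225, Rosa $0.

Ordered from highest: Jonah $2,925, then Rosa $2,125, then Zara $1,950, then Yusuf $775, then Judy $675.
Jonah has the top bid and wins; the price is the second-highest bid, $2,125.
Jonah's payoff = $2,350 − $2,125 = $225. All other bidders lose, so their payoff is 0.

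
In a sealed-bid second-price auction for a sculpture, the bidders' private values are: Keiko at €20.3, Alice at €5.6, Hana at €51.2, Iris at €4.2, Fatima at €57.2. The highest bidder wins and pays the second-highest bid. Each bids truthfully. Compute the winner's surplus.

Sorted high to low: Fatima €57.2, then Hana €51.2, then Keiko €20.3, then Alice €5.6, then Iris €4.2.
Fatima wins with the top bid and pays the second-highest, €51.2.
Surplus = €57.2 − €51.2 = €6.0.

Surplus = €6.0.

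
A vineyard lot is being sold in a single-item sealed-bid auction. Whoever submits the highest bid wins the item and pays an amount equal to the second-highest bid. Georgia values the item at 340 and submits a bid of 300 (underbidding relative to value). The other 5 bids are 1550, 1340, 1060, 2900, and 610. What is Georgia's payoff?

0

Highest competing bid: 2900.
Georgia's bid 300 is not the highest, so Georgia loses, pays nothing, and earns zero payoff.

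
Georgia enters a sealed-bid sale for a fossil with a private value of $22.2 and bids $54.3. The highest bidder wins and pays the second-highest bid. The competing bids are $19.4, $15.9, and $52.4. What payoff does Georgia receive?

Georgia's payoff: -$30.2.

Highest competing bid: $52.4.
Georgia's bid $54.3 is the highest overall, so Georgia wins and pays the second-highest bid, $52.4.
Payoff = value − price = $22.2 − $52.4 = -$30.2.
Overbidding won the item at a price above value — truthful bidding would have avoided this loss.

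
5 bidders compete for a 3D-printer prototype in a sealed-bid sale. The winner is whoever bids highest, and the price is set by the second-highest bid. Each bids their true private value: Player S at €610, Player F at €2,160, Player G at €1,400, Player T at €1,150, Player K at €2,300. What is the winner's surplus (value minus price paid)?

Bids in descending order: Player K €2,300 > Player F €2,160 > Player G €1,400 > Player T €1,150 > Player S €610.
Player K wins with the top bid and pays the second-highest, €2,160.
Surplus = €2,300 − €2,160 = €140.

Surplus = €140.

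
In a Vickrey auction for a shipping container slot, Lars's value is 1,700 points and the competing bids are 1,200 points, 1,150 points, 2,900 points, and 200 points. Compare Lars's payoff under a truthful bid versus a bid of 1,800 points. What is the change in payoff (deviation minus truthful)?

0 points

The highest competing bid is 2,900 points.
Bidding truthfully at 1,700 points: the top bid is 2,900 points (a rival), so Lars loses. Payoff = 0 points.
Bidding 1,800 points: the top bid is 2,900 points (a rival), so Lars loses. Payoff = 0 points.
Change = 0 points − 0 points = 0 points.
The bid only affects whether you win, not the price — here both bids land on the same side of the top rival bid, so the deviation is payoff-neutral.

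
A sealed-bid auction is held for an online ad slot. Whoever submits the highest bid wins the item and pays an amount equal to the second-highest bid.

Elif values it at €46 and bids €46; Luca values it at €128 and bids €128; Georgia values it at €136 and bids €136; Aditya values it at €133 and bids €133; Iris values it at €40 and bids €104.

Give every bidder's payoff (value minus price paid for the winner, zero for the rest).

Ranking the bids: Georgia €136; Aditya €133; Luca €128; Iris €104; Elif €46.
Georgia has the top bid and wins; the price is the second-highest bid, €133.
Georgia's payoff = €136 − €133 = €3. All other bidders lose, so their payoff is 0.

Payoffs: Elif €0, Luca €0, Georgia €3, Aditya €0, Iris €0.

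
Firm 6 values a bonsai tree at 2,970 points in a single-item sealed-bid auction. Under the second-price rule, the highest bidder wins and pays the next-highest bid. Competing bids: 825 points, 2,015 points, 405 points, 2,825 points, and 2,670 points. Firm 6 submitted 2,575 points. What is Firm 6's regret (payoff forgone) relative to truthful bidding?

The highest competing bid is 2,825 points.
Bidding truthfully at 2,970 points: Firm 6 has the top bid, wins, and pays the second-highest bid 2,825 points. Payoff = 2,970 points − 2,825 points = 145 points.
Bidding 2,575 points: the top bid is 2,825 points (a rival), so Firm 6 loses. Payoff = 0 points.
Regret = truthful payoff − actual payoff = 145 points − 0 points = 145 points.

Regret: 145 points.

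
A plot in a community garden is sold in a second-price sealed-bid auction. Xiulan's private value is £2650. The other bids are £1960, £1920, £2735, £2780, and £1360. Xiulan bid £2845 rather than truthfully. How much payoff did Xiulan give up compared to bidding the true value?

£130

The highest competing bid is £2780.
Bidding truthfully at £2650: the top bid is £2780 (a rival), so Xiulan loses. Payoff = £0.
Bidding £2845: Xiulan has the top bid, wins, and pays the second-highest bid £2780. Payoff = £2650 − £2780 = -£130.
Regret = truthful payoff − actual payoff = £0 − -£130 = £130.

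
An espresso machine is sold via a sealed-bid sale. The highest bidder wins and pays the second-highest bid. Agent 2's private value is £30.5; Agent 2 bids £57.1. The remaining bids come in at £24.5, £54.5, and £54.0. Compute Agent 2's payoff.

Highest competing bid: £54.5.
Agent 2's bid £57.1 is the highest overall, so Agent 2 wins and pays the second-highest bid, £54.5.
Payoff = value − price = £30.5 − £54.5 = -£24.0.
Overbidding won the item at a price above value — truthful bidding would have avoided this loss.

Payoff = -£24.0.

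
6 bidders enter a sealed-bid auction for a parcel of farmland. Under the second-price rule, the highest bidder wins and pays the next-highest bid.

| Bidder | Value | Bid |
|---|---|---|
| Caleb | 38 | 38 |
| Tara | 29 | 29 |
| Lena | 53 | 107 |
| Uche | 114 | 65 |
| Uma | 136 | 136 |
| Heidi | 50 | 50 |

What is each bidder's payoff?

Payoffs: Caleb 0, Tara 0, Lena 0, Uche 0, Uma 29, Heidi 0.

Ranking the bids: Uma 136 > Lena 107 > Uche 65 > Heidi 50 > Caleb 38 > Tara 29.
Uma has the top bid and wins; the price is the second-highest bid, 107.
Uma's payoff = 136 − 107 = 29. All other bidders lose, so their payoff is 0.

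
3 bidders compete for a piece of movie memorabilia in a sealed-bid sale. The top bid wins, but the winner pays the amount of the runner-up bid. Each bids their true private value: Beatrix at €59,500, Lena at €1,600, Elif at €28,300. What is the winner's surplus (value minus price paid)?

Winner's surplus: €31,200.

Sorted high to low: Beatrix €59,500 > Elif €28,300 > Lena €1,600.
Beatrix wins with the top bid and pays the second-highest, €28,300.
Surplus = €59,500 − €28,300 = €31,200.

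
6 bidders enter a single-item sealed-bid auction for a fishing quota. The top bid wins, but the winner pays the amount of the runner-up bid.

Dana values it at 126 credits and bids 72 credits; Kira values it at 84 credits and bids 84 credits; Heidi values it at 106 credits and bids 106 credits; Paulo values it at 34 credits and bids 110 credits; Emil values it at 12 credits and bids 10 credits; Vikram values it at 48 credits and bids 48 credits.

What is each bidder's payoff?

Ranking the bids: Paulo 110 credits, then Heidi 106 credits, then Kira 84 credits, then Dana 72 credits, then Vikram 48 credits, then Emil 10 credits.
Paulo has the top bid and wins; the price is the second-highest bid, 106 credits.
Paulo's payoff = 34 credits − 106 credits = -72 credits. All other bidders lose, so their payoff is 0.

Dana 0 credits, Kira 0 credits, Heidi 0 credits, Paulo -72 credits, Emil 0 credits, Vikram 0 credits.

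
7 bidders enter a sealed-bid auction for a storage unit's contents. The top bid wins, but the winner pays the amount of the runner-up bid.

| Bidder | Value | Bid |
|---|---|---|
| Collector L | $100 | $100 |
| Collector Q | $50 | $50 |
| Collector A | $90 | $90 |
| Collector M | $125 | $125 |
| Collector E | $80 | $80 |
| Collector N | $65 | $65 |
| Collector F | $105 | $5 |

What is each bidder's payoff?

Collector L $0, Collector Q $0, Collector A $0, Collector M $25, Collector E $0, Collector N $0, Collector F $0.

Ordered from highest: Collector M $125 > Collector L $100 > Collector A $90 > Collector E $80 > Collector N $65 > Collector Q $50 > Collector F $5.
Collector M has the top bid and wins; the price is the second-highest bid, $100.
Collector M's payoff = $125 − $100 = $25. All other bidders lose, so their payoff is 0.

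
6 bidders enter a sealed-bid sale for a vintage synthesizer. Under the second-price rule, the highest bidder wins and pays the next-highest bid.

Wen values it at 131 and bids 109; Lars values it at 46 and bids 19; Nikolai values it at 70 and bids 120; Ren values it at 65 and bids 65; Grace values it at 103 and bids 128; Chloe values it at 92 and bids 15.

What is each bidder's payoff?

Payoffs: Wen 0, Lars 0, Nikolai 0, Ren 0, Grace -17, Chloe 0.

Ranking the bids: Grace 128; Nikolai 120; Wen 109; Ren 65; Lars 19; Chloe 15.
Grace has the top bid and wins; the price is the second-highest bid, 120.
Grace's payoff = 103 − 120 = -17. All other bidders lose, so their payoff is 0.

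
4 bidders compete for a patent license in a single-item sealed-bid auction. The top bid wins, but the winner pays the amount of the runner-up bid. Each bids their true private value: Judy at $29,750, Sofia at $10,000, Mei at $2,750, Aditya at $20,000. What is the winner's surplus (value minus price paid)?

Bids in descending order: Judy $29,750, then Aditya $20,000, then Sofia $10,000, then Mei $2,750.
Judy wins with the top bid and pays the second-highest, $20,000.
Surplus = $29,750 − $20,000 = $9,750.

Winner's surplus: $9,750.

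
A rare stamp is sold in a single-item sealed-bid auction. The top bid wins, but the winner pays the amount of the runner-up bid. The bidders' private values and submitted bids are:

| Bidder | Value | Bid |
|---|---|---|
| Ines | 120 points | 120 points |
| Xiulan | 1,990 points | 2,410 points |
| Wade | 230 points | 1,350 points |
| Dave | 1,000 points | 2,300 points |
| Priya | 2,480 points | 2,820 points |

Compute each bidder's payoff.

Ranking the bids: Priya 2,820 points; Xiulan 2,410 points; Dave 2,300 points; Wade 1,350 points; Ines 120 points.
Priya has the top bid and wins; the price is the second-highest bid, 2,410 points.
Priya's payoff = 2,480 points − 2,410 points = 70 points. All other bidders lose, so their payoff is 0.

Ines 0 points, Xiulan 0 points, Wade 0 points, Dave 0 points, Priya 70 points.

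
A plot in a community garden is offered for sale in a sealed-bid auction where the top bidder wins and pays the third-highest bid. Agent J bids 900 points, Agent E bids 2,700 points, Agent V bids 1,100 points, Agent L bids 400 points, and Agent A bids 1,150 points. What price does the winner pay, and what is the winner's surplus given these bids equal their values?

Bids in descending order: Agent E 2,700 points > Agent A 1,150 points > Agent V 1,100 points > Agent J 900 points > Agent L 400 points.
Agent E is the highest bidder, so Agent E wins.
Under the third-price rule, the price is the third-highest bid: 1,100 points.
Surplus = 2,700 points − 1,100 points = 1,600 points.

Price 1,100 points; surplus 1,600 points.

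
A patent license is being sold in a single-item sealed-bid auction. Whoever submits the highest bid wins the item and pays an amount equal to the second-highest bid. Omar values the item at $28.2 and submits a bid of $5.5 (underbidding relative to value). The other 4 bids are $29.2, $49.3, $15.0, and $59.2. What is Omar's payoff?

Highest competing bid: $59.2.
Omar's bid $5.5 is not the highest, so Omar loses, pays nothing, and earns zero payoff.

Omar's payoff: $0.0.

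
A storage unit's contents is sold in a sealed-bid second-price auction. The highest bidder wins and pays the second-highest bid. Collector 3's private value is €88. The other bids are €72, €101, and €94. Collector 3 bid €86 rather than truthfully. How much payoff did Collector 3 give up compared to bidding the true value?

Payoff forgone: €0.

The highest competing bid is €101.
Bidding truthfully at €88: the top bid is €101 (a rival), so Collector 3 loses. Payoff = €0.
Bidding €86: the top bid is €101 (a rival), so Collector 3 loses. Payoff = €0.
Regret = truthful payoff − actual payoff = €0 − €0 = €0.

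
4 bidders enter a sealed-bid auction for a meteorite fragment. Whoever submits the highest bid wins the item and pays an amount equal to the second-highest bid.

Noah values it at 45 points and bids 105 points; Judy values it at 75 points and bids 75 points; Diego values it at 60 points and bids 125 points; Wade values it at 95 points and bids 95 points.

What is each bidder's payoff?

Ranking the bids: Diego 125 points, then Noah 105 points, then Wade 95 points, then Judy 75 points.
Diego has the top bid and wins; the price is the second-highest bid, 105 points.
Diego's payoff = 60 points − 105 points = -45 points. All other bidders lose, so their payoff is 0.

Noah 0 points, Judy 0 points, Diego -45 points, Wade 0 points.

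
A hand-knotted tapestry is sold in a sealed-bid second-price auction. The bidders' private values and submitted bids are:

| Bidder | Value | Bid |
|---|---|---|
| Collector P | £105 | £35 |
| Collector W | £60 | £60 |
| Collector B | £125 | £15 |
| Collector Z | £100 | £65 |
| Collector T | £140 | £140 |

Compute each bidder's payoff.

Payoffs: Collector P £0, Collector W £0, Collector B £0, Collector Z £0, Collector T £75.

Sorted high to low: Collector T £140, then Collector Z £65, then Collector W £60, then Collector P £35, then Collector B £15.
Collector T has the top bid and wins; the price is the second-highest bid, £65.
Collector T's payoff = £140 − £65 = £75. All other bidders lose, so their payoff is 0.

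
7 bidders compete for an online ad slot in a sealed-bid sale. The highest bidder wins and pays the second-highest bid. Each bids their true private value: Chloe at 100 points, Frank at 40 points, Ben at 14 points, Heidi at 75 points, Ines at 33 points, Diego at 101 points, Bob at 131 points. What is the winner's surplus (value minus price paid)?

30 points

Sorted high to low: Bob 131 points; Diego 101 points; Chloe 100 points; Heidi 75 points; Frank 40 points; Ines 33 points; Ben 14 points.
Bob wins with the top bid and pays the second-highest, 101 points.
Surplus = 131 points − 101 points = 30 points.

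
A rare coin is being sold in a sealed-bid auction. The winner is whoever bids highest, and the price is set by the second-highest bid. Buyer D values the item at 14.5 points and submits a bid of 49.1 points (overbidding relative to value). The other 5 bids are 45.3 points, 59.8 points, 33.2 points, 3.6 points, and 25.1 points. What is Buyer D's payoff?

0.0 points

Highest competing bid: 59.8 points.
Buyer D's bid 49.1 points is not the highest, so Buyer D loses, pays nothing, and earns zero payoff.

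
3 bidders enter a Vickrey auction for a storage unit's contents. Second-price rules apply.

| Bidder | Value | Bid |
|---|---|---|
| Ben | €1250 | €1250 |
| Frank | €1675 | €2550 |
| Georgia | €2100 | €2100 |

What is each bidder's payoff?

Ranking the bids: Frank €2550, then Georgia €2100, then Ben €1250.
Frank has the top bid and wins; the price is the second-highest bid, €2100.
Frank's payoff = €1675 − €2100 = -€425. All other bidders lose, so their payoff is 0.

Ben €0, Frank -€425, Georgia €0.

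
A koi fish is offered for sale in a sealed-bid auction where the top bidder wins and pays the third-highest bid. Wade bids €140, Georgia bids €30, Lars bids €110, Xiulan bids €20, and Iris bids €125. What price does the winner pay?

The winner pays €110.

Ordered from highest: Wade €140; Iris €125; Lars €110; Georgia €30; Xiulan €20.
Wade is the highest bidder, so Wade wins.
Under the third-price rule, the price is the third-highest bid: €110.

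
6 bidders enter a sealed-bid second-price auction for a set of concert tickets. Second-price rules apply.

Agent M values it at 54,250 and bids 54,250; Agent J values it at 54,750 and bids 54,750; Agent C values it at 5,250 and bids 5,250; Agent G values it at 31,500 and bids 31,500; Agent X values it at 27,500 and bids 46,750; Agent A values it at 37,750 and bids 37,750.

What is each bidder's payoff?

Agent M 0, Agent J 500, Agent C 0, Agent G 0, Agent X 0, Agent A 0.

Ordered from highest: Agent J 54,750, then Agent M 54,250, then Agent X 46,750, then Agent A 37,750, then Agent G 31,500, then Agent C 5,250.
Agent J has the top bid and wins; the price is the second-highest bid, 54,250.
Agent J's payoff = 54,750 − 54,250 = 500. All other bidders lose, so their payoff is 0.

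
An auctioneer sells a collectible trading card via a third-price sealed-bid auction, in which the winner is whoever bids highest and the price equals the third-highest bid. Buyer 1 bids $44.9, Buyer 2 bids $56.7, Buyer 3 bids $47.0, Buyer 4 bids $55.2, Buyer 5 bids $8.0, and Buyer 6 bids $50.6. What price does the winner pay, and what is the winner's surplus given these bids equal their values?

Price $50.6; surplus $6.1.

Ranking the bids: Buyer 2 $56.7; Buyer 4 $55.2; Buyer 6 $50.6; Buyer 3 $47.0; Buyer 1 $44.9; Buyer 5 $8.0.
Buyer 2 is the highest bidder, so Buyer 2 wins.
Under the third-price rule, the price is the third-highest bid: $50.6.
Surplus = $56.7 − $50.6 = $6.1.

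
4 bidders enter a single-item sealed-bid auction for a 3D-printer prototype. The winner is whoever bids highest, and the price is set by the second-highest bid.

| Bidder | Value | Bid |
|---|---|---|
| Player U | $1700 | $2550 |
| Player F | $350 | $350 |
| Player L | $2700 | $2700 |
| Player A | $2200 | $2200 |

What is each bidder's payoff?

Payoffs: Player U $0, Player F $0, Player L $150, Player A $0.

Ordered from highest: Player L $2700 > Player U $2550 > Player A $2200 > Player F $350.
Player L has the top bid and wins; the price is the second-highest bid, $2550.
Player L's payoff = $2700 − $2550 = $150. All other bidders lose, so their payoff is 0.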